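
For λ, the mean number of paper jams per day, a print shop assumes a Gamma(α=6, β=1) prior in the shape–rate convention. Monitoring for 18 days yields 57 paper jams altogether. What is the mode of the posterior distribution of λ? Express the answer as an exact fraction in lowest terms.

Total count 57 over total exposure 18 days.
Posterior: α' = 6 + 57 = 63, β' = 1 + 18 = 19.
Posterior mode = (α'−1)/β' = 62/19.

62/19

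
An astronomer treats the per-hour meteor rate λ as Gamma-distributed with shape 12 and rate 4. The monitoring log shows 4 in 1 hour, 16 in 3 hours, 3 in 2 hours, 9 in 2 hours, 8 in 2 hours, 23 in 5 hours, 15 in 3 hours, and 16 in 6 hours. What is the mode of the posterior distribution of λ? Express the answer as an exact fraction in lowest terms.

Total count: 4 + 16 + 3 + 9 + 8 + 23 + 15 + 16 = 94.
Total exposure: 1 + 3 + 2 + 2 + 2 + 5 + 3 + 6 = 24 hours.
Conjugate update: add total count to the shape and total exposure to the rate, giving Gamma(106, 28).
Posterior mode = (α'−1)/β' = 105/28 = 15/4.

15/4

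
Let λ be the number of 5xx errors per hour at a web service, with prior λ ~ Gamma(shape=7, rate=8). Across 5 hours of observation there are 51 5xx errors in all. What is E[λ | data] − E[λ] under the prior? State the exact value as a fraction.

373/104

Total count 51 over total exposure 5 hours.
Gamma(α, β) with Poisson data over total exposure Σt gives posterior Gamma(α+Σx, β+Σt) = Gamma(58, 13).
Posterior mean = 58/13 = 58/13; prior mean = 7/8 = 7/8. Difference = 58/13 − 7/8 = 373/104.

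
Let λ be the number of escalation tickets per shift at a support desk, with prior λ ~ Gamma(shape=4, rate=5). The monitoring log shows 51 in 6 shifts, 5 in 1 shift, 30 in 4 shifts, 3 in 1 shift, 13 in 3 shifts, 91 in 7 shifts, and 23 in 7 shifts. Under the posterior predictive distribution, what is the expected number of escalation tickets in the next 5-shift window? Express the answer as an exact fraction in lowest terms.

550/17

Total count: 51 + 5 + 30 + 3 + 13 + 91 + 23 = 216.
Total exposure: 6 + 1 + 4 + 1 + 3 + 7 + 7 = 29 shifts.
Gamma(α, β) with Poisson data over total exposure Σt gives posterior Gamma(α+Σx, β+Σt) = Gamma(220, 34).
Predictive mean over a 5-shift window = T·E[λ|data] = 5·220/34 = 550/17.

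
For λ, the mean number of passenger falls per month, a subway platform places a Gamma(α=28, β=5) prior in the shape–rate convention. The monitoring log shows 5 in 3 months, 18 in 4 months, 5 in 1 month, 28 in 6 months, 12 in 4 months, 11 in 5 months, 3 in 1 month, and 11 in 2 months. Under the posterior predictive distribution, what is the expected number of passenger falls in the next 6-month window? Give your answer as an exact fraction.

726/31

Total count: 5 + 18 + 5 + 28 + 12 + 11 + 3 + 11 = 93.
Total exposure: 3 + 4 + 1 + 6 + 4 + 5 + 1 + 2 = 26 months.
By Gamma–Poisson conjugacy, the posterior is Gamma(α + Σx, β + Σt) = Gamma(28 + 93, 5 + 26) = Gamma(121, 31).
Predictive mean over a 6-month window = T·E[λ|data] = 6·121/31 = 726/31.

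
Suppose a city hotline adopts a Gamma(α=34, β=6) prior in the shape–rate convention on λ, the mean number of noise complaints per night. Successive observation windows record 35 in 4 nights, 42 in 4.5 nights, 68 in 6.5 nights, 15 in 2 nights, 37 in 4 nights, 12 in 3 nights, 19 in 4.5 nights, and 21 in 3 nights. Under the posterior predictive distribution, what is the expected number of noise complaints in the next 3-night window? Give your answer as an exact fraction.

Total count: 35 + 42 + 68 + 15 + 37 + 12 + 19 + 21 = 249.
Total exposure: 4 + 4.5 + 6.5 + 2 + 4 + 3 + 4.5 + 3 = 31.5 nights.
The Gamma prior is conjugate for the Poisson rate, so λ | data ~ Gamma(34+249, 6+31.5) = Gamma(283, 75/2).
Predictive mean over a 3-night window = T·E[λ|data] = 3·283/(75/2) = 566/25.

566/25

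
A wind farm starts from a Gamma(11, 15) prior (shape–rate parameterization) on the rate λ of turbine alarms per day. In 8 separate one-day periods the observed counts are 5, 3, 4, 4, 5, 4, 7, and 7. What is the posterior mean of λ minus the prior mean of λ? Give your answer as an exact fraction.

497/345

Total count: 5 + 3 + 4 + 4 + 5 + 4 + 7 + 7 = 39.
Total exposure: 8 days.
Conjugate update: add total count to the shape and total exposure to the rate, giving Gamma(50, 23).
Posterior mean = 50/23 = 50/23; prior mean = 11/15 = 11/15. Difference = 50/23 − 11/15 = 497/345.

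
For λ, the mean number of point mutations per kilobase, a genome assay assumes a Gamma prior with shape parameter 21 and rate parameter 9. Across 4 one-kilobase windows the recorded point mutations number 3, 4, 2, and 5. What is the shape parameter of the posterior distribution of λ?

Total count: 3 + 4 + 2 + 5 = 14.
Total exposure: 4 kilobases.
By Gamma–Poisson conjugacy, the posterior is Gamma(α + Σx, β + Σt) = Gamma(21 + 14, 9 + 4) = Gamma(35, 13).

35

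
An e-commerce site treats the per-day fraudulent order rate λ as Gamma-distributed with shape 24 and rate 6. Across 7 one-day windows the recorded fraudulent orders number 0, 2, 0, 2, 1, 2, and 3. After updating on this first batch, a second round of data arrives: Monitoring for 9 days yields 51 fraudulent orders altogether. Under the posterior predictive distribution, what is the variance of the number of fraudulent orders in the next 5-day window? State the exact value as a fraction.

Total count: 0 + 2 + 0 + 2 + 1 + 2 + 3 = 10.
Total exposure: 7 days.
After the first batch: Gamma(24 + 10, 6 + 7) = Gamma(34, 13).
Total count 51 over total exposure 9 days.
After the second batch: Gamma(34 + 51, 13 + 9) = Gamma(85, 22).
The posterior predictive for a window of length T is Negative Binomial with variance T·α'·(β'+T)/β'² = 5·85·27/484 = 11475/484.

11475/484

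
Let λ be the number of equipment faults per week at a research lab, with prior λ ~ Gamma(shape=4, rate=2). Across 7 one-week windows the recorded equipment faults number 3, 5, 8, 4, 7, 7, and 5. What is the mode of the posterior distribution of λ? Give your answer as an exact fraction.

14/3

Total count: 3 + 5 + 8 + 4 + 7 + 7 + 5 = 39.
Total exposure: 7 weeks.
The Gamma prior is conjugate for the Poisson rate, so λ | data ~ Gamma(4+39, 2+7) = Gamma(43, 9).
Posterior mode = (α'−1)/β' = 42/9 = 14/3.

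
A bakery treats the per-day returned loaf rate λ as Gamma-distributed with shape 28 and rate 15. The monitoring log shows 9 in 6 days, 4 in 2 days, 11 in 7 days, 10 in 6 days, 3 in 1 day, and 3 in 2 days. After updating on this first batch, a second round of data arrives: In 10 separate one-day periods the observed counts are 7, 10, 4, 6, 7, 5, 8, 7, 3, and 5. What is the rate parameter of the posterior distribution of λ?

49

Total count: 9 + 4 + 11 + 10 + 3 + 3 = 40.
Total exposure: 6 + 2 + 7 + 6 + 1 + 2 = 24 days.
After the first batch: Gamma(28 + 40, 15 + 24) = Gamma(68, 39).
Total count: 7 + 10 + 4 + 6 + 7 + 5 + 8 + 7 + 3 + 5 = 62.
Total exposure: 10 days.
After the second batch: Gamma(68 + 62, 39 + 10) = Gamma(130, 49).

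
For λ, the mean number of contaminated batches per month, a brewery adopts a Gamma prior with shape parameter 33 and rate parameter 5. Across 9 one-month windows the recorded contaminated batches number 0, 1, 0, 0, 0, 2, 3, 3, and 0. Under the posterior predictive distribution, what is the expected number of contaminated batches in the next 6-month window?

18

Total count: 0 + 1 + 0 + 0 + 0 + 2 + 3 + 3 + 0 = 9.
Total exposure: 9 months.
Gamma(α, β) with Poisson data over total exposure Σt gives posterior Gamma(α+Σx, β+Σt) = Gamma(42, 14).
Predictive mean over a 6-month window = T·E[λ|data] = 6·42/14 = 18.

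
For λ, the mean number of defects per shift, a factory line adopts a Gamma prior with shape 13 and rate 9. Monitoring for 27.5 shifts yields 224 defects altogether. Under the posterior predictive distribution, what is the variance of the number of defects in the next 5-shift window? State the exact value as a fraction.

196710/5329

Total count 224 over total exposure 27.5 shifts.
Posterior: α' = 13 + 224 = 237, β' = 9 + 27.5 = 73/2.
The posterior predictive for a window of length T is Negative Binomial with variance T·α'·(β'+T)/β'² = 5·237·(83/2)/(5329/4) = 196710/5329.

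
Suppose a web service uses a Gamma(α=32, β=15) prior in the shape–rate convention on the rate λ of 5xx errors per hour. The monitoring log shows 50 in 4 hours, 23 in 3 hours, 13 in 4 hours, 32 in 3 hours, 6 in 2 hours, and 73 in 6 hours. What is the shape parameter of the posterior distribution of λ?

Total count: 50 + 23 + 13 + 32 + 6 + 73 = 197.
Total exposure: 4 + 3 + 4 + 3 + 2 + 6 = 22 hours.
Conjugate update: add total count to the shape and total exposure to the rate, giving Gamma(229, 37).

229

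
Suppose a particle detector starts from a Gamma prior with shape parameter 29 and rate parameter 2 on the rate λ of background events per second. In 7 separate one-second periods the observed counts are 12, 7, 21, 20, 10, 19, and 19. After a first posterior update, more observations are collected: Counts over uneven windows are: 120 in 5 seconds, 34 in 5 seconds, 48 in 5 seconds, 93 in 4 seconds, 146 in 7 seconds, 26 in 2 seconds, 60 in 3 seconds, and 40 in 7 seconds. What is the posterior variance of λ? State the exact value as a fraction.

Total count: 12 + 7 + 21 + 20 + 10 + 19 + 19 = 108.
Total exposure: 7 seconds.
After the first batch: Gamma(29 + 108, 2 + 7) = Gamma(137, 9).
Total count: 120 + 34 + 48 + 93 + 146 + 26 + 60 + 40 = 567.
Total exposure: 5 + 5 + 5 + 4 + 7 + 2 + 3 + 7 = 38 seconds.
After the second batch: Gamma(137 + 567, 9 + 38) = Gamma(704, 47).
Posterior variance = α'/β'² = 704/2209.

704/2209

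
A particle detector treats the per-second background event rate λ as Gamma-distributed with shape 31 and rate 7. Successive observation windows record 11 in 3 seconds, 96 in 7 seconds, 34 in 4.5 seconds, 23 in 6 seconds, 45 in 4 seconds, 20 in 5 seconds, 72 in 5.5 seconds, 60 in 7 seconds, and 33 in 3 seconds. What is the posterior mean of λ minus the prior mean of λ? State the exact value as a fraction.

Total count: 11 + 96 + 34 + 23 + 45 + 20 + 72 + 60 + 33 = 394.
Total exposure: 3 + 7 + 4.5 + 6 + 4 + 5 + 5.5 + 7 + 3 = 45 seconds.
Gamma(α, β) with Poisson data over total exposure Σt gives posterior Gamma(α+Σx, β+Σt) = Gamma(425, 52).
Posterior mean = 425/52 = 425/52; prior mean = 31/7 = 31/7. Difference = 425/52 − 31/7 = 1363/364.

1363/364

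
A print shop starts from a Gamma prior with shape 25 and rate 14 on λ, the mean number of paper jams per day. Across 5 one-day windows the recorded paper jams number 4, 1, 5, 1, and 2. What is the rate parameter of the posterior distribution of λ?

19

Total count: 4 + 1 + 5 + 1 + 2 = 13.
Total exposure: 5 days.
Gamma(α, β) with Poisson data over total exposure Σt gives posterior Gamma(α+Σx, β+Σt) = Gamma(38, 19).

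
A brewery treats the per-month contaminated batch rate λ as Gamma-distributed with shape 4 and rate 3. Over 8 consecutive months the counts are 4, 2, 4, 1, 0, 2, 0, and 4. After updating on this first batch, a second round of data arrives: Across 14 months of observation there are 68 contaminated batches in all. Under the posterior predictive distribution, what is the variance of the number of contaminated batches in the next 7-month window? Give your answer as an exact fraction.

19936/625

Total count: 4 + 2 + 4 + 1 + 0 + 2 + 0 + 4 = 17.
Total exposure: 8 months.
After the first batch: Gamma(4 + 17, 3 + 8) = Gamma(21, 11).
Total count 68 over total exposure 14 months.
After the second batch: Gamma(21 + 68, 11 + 14) = Gamma(89, 25).
The posterior predictive for a window of length T is Negative Binomial with variance T·α'·(β'+T)/β'² = 7·89·32/625 = 19936/625.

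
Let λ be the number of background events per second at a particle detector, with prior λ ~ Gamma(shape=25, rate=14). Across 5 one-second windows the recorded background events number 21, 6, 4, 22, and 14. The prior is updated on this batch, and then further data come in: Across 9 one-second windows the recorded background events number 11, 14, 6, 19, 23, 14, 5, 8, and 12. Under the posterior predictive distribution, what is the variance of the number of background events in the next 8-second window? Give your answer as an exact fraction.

Total count: 21 + 6 + 4 + 22 + 14 = 67.
Total exposure: 5 seconds.
After the first batch: Gamma(25 + 67, 14 + 5) = Gamma(92, 19).
Total count: 11 + 14 + 6 + 19 + 23 + 14 + 5 + 8 + 12 = 112.
Total exposure: 9 seconds.
After the second batch: Gamma(92 + 112, 19 + 9) = Gamma(204, 28).
The posterior predictive for a window of length T is Negative Binomial with variance T·α'·(β'+T)/β'² = 8·204·36/784 = 3672/49.

3672/49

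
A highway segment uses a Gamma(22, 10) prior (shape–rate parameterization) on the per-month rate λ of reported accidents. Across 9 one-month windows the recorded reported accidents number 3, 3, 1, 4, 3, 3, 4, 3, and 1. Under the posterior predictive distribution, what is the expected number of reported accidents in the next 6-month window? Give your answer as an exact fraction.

Total count: 3 + 3 + 1 + 4 + 3 + 3 + 4 + 3 + 1 = 25.
Total exposure: 9 months.
Conjugate update: add total count to the shape and total exposure to the rate, giving Gamma(47, 19).
Predictive mean over a 6-month window = T·E[λ|data] = 6·47/19 = 282/19.

282/19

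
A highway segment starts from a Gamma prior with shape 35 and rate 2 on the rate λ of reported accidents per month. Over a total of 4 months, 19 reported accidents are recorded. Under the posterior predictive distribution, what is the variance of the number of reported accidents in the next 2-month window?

24

Total count 19 over total exposure 4 months.
By Gamma–Poisson conjugacy, the posterior is Gamma(α + Σx, β + Σt) = Gamma(35 + 19, 2 + 4) = Gamma(54, 6).
The posterior predictive for a window of length T is Negative Binomial with variance T·α'·(β'+T)/β'² = 2·54·8/36 = 24.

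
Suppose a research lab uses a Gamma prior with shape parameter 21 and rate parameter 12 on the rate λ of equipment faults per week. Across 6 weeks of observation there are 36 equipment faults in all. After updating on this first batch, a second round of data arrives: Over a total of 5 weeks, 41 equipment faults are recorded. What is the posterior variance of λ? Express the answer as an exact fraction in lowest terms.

Total count 36 over total exposure 6 weeks.
After the first batch: Gamma(21 + 36, 12 + 6) = Gamma(57, 18).
Total count 41 over total exposure 5 weeks.
After the second batch: Gamma(57 + 41, 18 + 5) = Gamma(98, 23).
Posterior variance = α'/β'² = 98/529.

98/529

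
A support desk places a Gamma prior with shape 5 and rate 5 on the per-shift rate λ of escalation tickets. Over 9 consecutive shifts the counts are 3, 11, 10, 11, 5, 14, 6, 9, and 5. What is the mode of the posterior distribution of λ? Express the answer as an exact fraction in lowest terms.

39/7

Total count: 3 + 11 + 10 + 11 + 5 + 14 + 6 + 9 + 5 = 74.
Total exposure: 9 shifts.
By Gamma–Poisson conjugacy, the posterior is Gamma(α + Σx, β + Σt) = Gamma(5 + 74, 5 + 9) = Gamma(79, 14).
Posterior mode = (α'−1)/β' = 78/14 = 39/7.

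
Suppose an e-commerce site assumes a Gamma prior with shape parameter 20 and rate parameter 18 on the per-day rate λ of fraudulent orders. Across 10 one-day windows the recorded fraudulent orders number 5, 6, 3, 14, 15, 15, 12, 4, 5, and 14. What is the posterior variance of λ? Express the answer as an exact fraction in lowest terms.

Total count: 5 + 6 + 3 + 14 + 15 + 15 + 12 + 4 + 5 + 14 = 93.
Total exposure: 10 days.
By Gamma–Poisson conjugacy, the posterior is Gamma(α + Σx, β + Σt) = Gamma(20 + 93, 18 + 10) = Gamma(113, 28).
Posterior variance = α'/β'² = 113/784.

113/784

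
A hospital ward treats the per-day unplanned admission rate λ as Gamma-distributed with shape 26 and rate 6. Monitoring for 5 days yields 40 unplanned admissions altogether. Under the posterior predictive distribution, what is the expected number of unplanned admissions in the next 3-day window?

Total count 40 over total exposure 5 days.
Gamma(α, β) with Poisson data over total exposure Σt gives posterior Gamma(α+Σx, β+Σt) = Gamma(66, 11).
Predictive mean over a 3-day window = T·E[λ|data] = 3·66/11 = 18.

18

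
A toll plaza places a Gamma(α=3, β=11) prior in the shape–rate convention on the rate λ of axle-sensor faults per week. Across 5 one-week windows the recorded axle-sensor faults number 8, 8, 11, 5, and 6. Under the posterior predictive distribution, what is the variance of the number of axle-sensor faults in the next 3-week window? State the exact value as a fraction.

Total count: 8 + 8 + 11 + 5 + 6 = 38.
Total exposure: 5 weeks.
The Gamma prior is conjugate for the Poisson rate, so λ | data ~ Gamma(3+38, 11+5) = Gamma(41, 16).
The posterior predictive for a window of length T is Negative Binomial with variance T·α'·(β'+T)/β'² = 3·41·19/256 = 2337/256.

2337/256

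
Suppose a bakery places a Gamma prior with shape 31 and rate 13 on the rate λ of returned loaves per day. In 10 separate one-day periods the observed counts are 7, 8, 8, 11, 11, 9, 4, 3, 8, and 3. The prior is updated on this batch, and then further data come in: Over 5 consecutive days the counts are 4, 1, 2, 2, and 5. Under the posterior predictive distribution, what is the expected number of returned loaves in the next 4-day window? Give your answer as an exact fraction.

117/7

Total count: 7 + 8 + 8 + 11 + 11 + 9 + 4 + 3 + 8 + 3 = 72.
Total exposure: 10 days.
After the first batch: Gamma(31 + 72, 13 + 10) = Gamma(103, 23).
Total count: 4 + 1 + 2 + 2 + 5 = 14.
Total exposure: 5 days.
After the second batch: Gamma(103 + 14, 23 + 5) = Gamma(117, 28).
Predictive mean over a 4-day window = T·E[λ|data] = 4·117/28 = 117/7.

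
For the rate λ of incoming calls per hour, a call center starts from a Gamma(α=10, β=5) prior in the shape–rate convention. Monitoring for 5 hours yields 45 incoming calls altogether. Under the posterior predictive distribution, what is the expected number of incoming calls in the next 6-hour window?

Total count 45 over total exposure 5 hours.
Gamma(α, β) with Poisson data over total exposure Σt gives posterior Gamma(α+Σx, β+Σt) = Gamma(55, 10).
Predictive mean over a 6-hour window = T·E[λ|data] = 6·55/10 = 33.

33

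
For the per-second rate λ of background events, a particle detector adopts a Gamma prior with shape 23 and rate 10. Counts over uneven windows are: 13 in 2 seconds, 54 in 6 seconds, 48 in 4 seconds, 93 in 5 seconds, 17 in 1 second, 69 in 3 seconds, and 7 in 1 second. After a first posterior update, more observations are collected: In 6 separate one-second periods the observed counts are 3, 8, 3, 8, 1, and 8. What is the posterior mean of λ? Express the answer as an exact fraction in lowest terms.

Total count: 13 + 54 + 48 + 93 + 17 + 69 + 7 = 301.
Total exposure: 2 + 6 + 4 + 5 + 1 + 3 + 1 = 22 seconds.
After the first batch: Gamma(23 + 301, 10 + 22) = Gamma(324, 32).
Total count: 3 + 8 + 3 + 8 + 1 + 8 = 31.
Total exposure: 6 seconds.
After the second batch: Gamma(324 + 31, 32 + 6) = Gamma(355, 38).
Posterior mean = α'/β' = 355/38.

355/38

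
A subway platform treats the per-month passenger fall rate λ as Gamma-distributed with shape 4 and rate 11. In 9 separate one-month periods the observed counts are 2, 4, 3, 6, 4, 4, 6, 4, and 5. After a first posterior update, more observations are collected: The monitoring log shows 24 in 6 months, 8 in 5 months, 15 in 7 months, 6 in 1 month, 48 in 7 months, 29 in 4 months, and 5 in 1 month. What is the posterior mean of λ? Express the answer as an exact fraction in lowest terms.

Total count: 2 + 4 + 3 + 6 + 4 + 4 + 6 + 4 + 5 = 38.
Total exposure: 9 months.
After the first batch: Gamma(4 + 38, 11 + 9) = Gamma(42, 20).
Total count: 24 + 8 + 15 + 6 + 48 + 29 + 5 = 135.
Total exposure: 6 + 5 + 7 + 1 + 7 + 4 + 1 = 31 months.
After the second batch: Gamma(42 + 135, 20 + 31) = Gamma(177, 51).
Posterior mean = α'/β' = 177/51 = 59/17.

59/17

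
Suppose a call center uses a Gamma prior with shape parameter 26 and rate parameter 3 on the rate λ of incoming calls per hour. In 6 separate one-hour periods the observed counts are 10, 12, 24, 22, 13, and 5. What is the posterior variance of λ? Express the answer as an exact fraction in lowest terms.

Total count: 10 + 12 + 24 + 22 + 13 + 5 = 86.
Total exposure: 6 hours.
The Gamma prior is conjugate for the Poisson rate, so λ | data ~ Gamma(26+86, 3+6) = Gamma(112, 9).
Posterior variance = α'/β'² = 112/81.

112/81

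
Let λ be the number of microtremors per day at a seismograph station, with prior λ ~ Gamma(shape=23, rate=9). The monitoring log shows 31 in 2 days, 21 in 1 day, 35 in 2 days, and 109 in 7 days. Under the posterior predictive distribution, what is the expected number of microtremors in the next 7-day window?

73

Total count: 31 + 21 + 35 + 109 = 196.
Total exposure: 2 + 1 + 2 + 7 = 12 days.
By Gamma–Poisson conjugacy, the posterior is Gamma(α + Σx, β + Σt) = Gamma(23 + 196, 9 + 12) = Gamma(219, 21).
Predictive mean over a 7-day window = T·E[λ|data] = 7·219/21 = 73.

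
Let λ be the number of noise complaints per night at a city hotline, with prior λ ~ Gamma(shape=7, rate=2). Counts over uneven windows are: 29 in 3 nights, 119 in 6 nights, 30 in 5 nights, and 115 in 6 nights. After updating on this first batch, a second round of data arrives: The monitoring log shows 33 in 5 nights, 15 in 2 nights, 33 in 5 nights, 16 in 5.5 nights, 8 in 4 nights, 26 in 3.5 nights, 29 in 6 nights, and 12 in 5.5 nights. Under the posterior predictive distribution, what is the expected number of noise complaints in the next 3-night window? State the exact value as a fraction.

Total count: 29 + 119 + 30 + 115 = 293.
Total exposure: 3 + 6 + 5 + 6 = 20 nights.
After the first batch: Gamma(7 + 293, 2 + 20) = Gamma(300, 22).
Total count: 33 + 15 + 33 + 16 + 8 + 26 + 29 + 12 = 172.
Total exposure: 5 + 2 + 5 + 5.5 + 4 + 3.5 + 6 + 5.5 = 36.5 nights.
After the second batch: Gamma(300 + 172, 22 + 36.5) = Gamma(472, 117/2).
Predictive mean over a 3-night window = T·E[λ|data] = 3·472/(117/2) = 944/39.

944/39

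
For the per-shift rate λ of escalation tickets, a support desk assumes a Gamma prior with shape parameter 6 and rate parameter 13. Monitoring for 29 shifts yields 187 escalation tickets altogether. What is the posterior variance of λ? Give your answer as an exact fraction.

193/1764

Total count 187 over total exposure 29 shifts.
Posterior: α' = 6 + 187 = 193, β' = 13 + 29 = 42.
Posterior variance = α'/β'² = 193/1764.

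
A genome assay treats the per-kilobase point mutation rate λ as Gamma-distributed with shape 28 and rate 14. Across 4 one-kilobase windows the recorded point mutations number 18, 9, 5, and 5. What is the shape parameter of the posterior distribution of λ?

65

Total count: 18 + 9 + 5 + 5 = 37.
Total exposure: 4 kilobases.
Gamma(α, β) with Poisson data over total exposure Σt gives posterior Gamma(α+Σx, β+Σt) = Gamma(65, 18).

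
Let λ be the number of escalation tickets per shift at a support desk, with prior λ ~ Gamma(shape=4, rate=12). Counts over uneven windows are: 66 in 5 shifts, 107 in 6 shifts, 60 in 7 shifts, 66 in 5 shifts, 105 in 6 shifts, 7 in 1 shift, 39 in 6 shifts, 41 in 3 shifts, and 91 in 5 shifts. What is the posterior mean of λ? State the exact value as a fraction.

Total count: 66 + 107 + 60 + 66 + 105 + 7 + 39 + 41 + 91 = 582.
Total exposure: 5 + 6 + 7 + 5 + 6 + 1 + 6 + 3 + 5 = 44 shifts.
Posterior: α' = 4 + 582 = 586, β' = 12 + 44 = 56.
Posterior mean = α'/β' = 586/56 = 293/28.

293/28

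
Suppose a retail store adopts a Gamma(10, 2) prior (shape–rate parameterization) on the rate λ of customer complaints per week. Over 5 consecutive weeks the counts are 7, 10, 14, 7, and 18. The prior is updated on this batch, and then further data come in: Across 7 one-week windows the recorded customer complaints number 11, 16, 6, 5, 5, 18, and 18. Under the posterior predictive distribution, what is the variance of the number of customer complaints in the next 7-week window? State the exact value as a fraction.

435/4

Total count: 7 + 10 + 14 + 7 + 18 = 56.
Total exposure: 5 weeks.
After the first batch: Gamma(10 + 56, 2 + 5) = Gamma(66, 7).
Total count: 11 + 16 + 6 + 5 + 5 + 18 + 18 = 79.
Total exposure: 7 weeks.
After the second batch: Gamma(66 + 79, 7 + 7) = Gamma(145, 14).
The posterior predictive for a window of length T is Negative Binomial with variance T·α'·(β'+T)/β'² = 7·145·21/196 = 435/4.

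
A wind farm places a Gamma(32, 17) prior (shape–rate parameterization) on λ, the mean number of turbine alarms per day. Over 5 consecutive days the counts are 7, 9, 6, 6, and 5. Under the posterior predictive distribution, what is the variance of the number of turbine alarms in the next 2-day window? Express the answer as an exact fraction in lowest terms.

780/121

Total count: 7 + 9 + 6 + 6 + 5 = 33.
Total exposure: 5 days.
By Gamma–Poisson conjugacy, the posterior is Gamma(α + Σx, β + Σt) = Gamma(32 + 33, 17 + 5) = Gamma(65, 22).
The posterior predictive for a window of length T is Negative Binomial with variance T·α'·(β'+T)/β'² = 2·65·24/484 = 780/121.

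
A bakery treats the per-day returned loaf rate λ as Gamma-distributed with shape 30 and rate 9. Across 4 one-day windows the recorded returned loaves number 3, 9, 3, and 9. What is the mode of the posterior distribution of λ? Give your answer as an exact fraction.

Total count: 3 + 9 + 3 + 9 = 24.
Total exposure: 4 days.
The Gamma prior is conjugate for the Poisson rate, so λ | data ~ Gamma(30+24, 9+4) = Gamma(54, 13).
Posterior mode = (α'−1)/β' = 53/13.

53/13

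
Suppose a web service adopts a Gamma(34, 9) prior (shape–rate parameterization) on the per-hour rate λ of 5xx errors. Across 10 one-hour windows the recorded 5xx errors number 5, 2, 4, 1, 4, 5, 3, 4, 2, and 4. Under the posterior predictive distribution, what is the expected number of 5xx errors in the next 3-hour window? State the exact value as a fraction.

Total count: 5 + 2 + 4 + 1 + 4 + 5 + 3 + 4 + 2 + 4 = 34.
Total exposure: 10 hours.
By Gamma–Poisson conjugacy, the posterior is Gamma(α + Σx, β + Σt) = Gamma(34 + 34, 9 + 10) = Gamma(68, 19).
Predictive mean over a 3-hour window = T·E[λ|data] = 3·68/19 = 204/19.

204/19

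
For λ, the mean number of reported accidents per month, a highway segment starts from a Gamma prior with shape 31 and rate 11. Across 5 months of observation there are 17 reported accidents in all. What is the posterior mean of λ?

Total count 17 over total exposure 5 months.
Gamma(α, β) with Poisson data over total exposure Σt gives posterior Gamma(α+Σx, β+Σt) = Gamma(48, 16).
Posterior mean = α'/β' = 48/16 = 3.

3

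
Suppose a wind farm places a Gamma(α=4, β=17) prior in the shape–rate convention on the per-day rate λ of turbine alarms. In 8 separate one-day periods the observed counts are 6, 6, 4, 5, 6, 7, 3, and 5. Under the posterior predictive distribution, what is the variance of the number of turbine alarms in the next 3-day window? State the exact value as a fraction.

Total count: 6 + 6 + 4 + 5 + 6 + 7 + 3 + 5 = 42.
Total exposure: 8 days.
Conjugate update: add total count to the shape and total exposure to the rate, giving Gamma(46, 25).
The posterior predictive for a window of length T is Negative Binomial with variance T·α'·(β'+T)/β'² = 3·46·28/625 = 3864/625.

3864/625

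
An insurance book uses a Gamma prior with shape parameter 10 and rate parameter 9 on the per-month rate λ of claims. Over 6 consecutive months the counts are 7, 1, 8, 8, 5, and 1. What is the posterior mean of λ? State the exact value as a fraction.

Total count: 7 + 1 + 8 + 8 + 5 + 1 = 30.
Total exposure: 6 months.
Posterior: α' = 10 + 30 = 40, β' = 9 + 6 = 15.
Posterior mean = α'/β' = 40/15 = 8/3.

8/3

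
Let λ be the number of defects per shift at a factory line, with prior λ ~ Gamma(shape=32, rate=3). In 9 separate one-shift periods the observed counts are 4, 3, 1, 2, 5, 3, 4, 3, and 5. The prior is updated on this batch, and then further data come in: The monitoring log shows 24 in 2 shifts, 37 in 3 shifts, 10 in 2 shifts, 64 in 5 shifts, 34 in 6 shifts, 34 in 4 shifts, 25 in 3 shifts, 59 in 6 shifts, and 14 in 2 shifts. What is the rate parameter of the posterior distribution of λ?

Total count: 4 + 3 + 1 + 2 + 5 + 3 + 4 + 3 + 5 = 30.
Total exposure: 9 shifts.
After the first batch: Gamma(32 + 30, 3 + 9) = Gamma(62, 12).
Total count: 24 + 37 + 10 + 64 + 34 + 34 + 25 + 59 + 14 = 301.
Total exposure: 2 + 3 + 2 + 5 + 6 + 4 + 3 + 6 + 2 = 33 shifts.
After the second batch: Gamma(62 + 301, 12 + 33) = Gamma(363, 45).

45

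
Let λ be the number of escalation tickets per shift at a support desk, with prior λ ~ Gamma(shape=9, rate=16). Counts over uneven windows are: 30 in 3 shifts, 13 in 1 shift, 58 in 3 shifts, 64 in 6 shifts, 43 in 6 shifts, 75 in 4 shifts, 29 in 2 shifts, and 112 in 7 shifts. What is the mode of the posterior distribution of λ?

Total count: 30 + 13 + 58 + 64 + 43 + 75 + 29 + 112 = 424.
Total exposure: 3 + 1 + 3 + 6 + 6 + 4 + 2 + 7 = 32 shifts.
Posterior: α' = 9 + 424 = 433, β' = 16 + 32 = 48.
Posterior mode = (α'−1)/β' = 432/48 = 9.

9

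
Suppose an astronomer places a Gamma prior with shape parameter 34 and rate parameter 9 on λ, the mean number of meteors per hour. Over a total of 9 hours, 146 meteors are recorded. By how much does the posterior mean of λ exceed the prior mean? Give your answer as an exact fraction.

Total count 146 over total exposure 9 hours.
By Gamma–Poisson conjugacy, the posterior is Gamma(α + Σx, β + Σt) = Gamma(34 + 146, 9 + 9) = Gamma(180, 18).
Posterior mean = 180/18 = 10; prior mean = 34/9 = 34/9. Difference = 10 − 34/9 = 56/9.

56/9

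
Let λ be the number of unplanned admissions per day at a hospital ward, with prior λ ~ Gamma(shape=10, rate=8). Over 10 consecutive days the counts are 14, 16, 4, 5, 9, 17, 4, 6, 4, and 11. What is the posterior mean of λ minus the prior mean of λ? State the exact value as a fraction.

Total count: 14 + 16 + 4 + 5 + 9 + 17 + 4 + 6 + 4 + 11 = 90.
Total exposure: 10 days.
By Gamma–Poisson conjugacy, the posterior is Gamma(α + Σx, β + Σt) = Gamma(10 + 90, 8 + 10) = Gamma(100, 18).
Posterior mean = 100/18 = 50/9; prior mean = 10/8 = 5/4. Difference = 50/9 − 5/4 = 155/36.

155/36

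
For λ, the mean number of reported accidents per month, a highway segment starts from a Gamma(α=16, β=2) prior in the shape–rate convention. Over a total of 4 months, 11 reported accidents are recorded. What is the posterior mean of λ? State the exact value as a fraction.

Total count 11 over total exposure 4 months.
By Gamma–Poisson conjugacy, the posterior is Gamma(α + Σx, β + Σt) = Gamma(16 + 11, 2 + 4) = Gamma(27, 6).
Posterior mean = α'/β' = 27/6 = 9/2.

9/2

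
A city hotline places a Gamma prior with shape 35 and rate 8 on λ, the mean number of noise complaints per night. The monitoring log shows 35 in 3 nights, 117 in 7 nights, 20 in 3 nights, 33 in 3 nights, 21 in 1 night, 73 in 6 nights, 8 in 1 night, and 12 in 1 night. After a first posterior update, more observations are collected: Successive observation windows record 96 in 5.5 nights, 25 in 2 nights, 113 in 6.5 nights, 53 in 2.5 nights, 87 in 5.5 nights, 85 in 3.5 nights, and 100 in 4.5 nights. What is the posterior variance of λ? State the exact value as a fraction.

Total count: 35 + 117 + 20 + 33 + 21 + 73 + 8 + 12 = 319.
Total exposure: 3 + 7 + 3 + 3 + 1 + 6 + 1 + 1 = 25 nights.
After the first batch: Gamma(35 + 319, 8 + 25) = Gamma(354, 33).
Total count: 96 + 25 + 113 + 53 + 87 + 85 + 100 = 559.
Total exposure: 5.5 + 2 + 6.5 + 2.5 + 5.5 + 3.5 + 4.5 = 30 nights.
After the second batch: Gamma(354 + 559, 33 + 30) = Gamma(913, 63).
Posterior variance = α'/β'² = 913/3969.

913/3969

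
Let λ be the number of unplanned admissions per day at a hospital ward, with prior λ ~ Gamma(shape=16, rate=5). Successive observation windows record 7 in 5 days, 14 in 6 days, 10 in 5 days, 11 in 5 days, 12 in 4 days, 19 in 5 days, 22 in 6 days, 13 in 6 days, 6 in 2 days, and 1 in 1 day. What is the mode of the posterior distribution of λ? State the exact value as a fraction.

Total count: 7 + 14 + 10 + 11 + 12 + 19 + 22 + 13 + 6 + 1 = 115.
Total exposure: 5 + 6 + 5 + 5 + 4 + 5 + 6 + 6 + 2 + 1 = 45 days.
The Gamma prior is conjugate for the Poisson rate, so λ | data ~ Gamma(16+115, 5+45) = Gamma(131, 50).
Posterior mode = (α'−1)/β' = 130/50 = 13/5.

13/5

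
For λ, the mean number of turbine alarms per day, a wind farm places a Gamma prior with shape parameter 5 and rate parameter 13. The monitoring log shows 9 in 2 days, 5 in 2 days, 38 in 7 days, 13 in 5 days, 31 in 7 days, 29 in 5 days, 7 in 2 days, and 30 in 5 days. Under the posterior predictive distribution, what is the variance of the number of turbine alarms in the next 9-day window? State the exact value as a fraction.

Total count: 9 + 5 + 38 + 13 + 31 + 29 + 7 + 30 = 162.
Total exposure: 2 + 2 + 7 + 5 + 7 + 5 + 2 + 5 = 35 days.
By Gamma–Poisson conjugacy, the posterior is Gamma(α + Σx, β + Σt) = Gamma(5 + 162, 13 + 35) = Gamma(167, 48).
The posterior predictive for a window of length T is Negative Binomial with variance T·α'·(β'+T)/β'² = 9·167·57/2304 = 9519/256.

9519/256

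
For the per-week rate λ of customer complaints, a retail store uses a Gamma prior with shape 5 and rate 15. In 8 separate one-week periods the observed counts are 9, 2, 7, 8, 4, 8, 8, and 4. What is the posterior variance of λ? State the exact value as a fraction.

Total count: 9 + 2 + 7 + 8 + 4 + 8 + 8 + 4 = 50.
Total exposure: 8 weeks.
By Gamma–Poisson conjugacy, the posterior is Gamma(α + Σx, β + Σt) = Gamma(5 + 50, 15 + 8) = Gamma(55, 23).
Posterior variance = α'/β'² = 55/529.

55/529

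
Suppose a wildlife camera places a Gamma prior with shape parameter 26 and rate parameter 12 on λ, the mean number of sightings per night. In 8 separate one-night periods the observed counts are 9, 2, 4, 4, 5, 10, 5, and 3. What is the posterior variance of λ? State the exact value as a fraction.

Total count: 9 + 2 + 4 + 4 + 5 + 10 + 5 + 3 = 42.
Total exposure: 8 nights.
Conjugate update: add total count to the shape and total exposure to the rate, giving Gamma(68, 20).
Posterior variance = α'/β'² = 68/400 = 17/100.

17/100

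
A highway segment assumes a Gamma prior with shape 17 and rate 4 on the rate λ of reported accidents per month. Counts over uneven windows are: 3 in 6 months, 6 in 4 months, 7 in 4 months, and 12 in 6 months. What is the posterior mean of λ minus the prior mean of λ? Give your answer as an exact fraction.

-19/8

Total count: 3 + 6 + 7 + 12 = 28.
Total exposure: 6 + 4 + 4 + 6 = 20 months.
The Gamma prior is conjugate for the Poisson rate, so λ | data ~ Gamma(17+28, 4+20) = Gamma(45, 24).
Posterior mean = 45/24 = 15/8; prior mean = 17/4 = 17/4. Difference = 15/8 − 17/4 = -19/8.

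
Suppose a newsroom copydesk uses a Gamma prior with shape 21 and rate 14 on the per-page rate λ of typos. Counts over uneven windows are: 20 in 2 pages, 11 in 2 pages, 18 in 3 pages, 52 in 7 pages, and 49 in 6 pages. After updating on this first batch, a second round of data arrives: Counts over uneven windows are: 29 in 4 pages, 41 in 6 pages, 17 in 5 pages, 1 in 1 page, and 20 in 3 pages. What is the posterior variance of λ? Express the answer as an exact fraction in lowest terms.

Total count: 20 + 11 + 18 + 52 + 49 = 150.
Total exposure: 2 + 2 + 3 + 7 + 6 = 20 pages.
After the first batch: Gamma(21 + 150, 14 + 20) = Gamma(171, 34).
Total count: 29 + 41 + 17 + 1 + 20 = 108.
Total exposure: 4 + 6 + 5 + 1 + 3 = 19 pages.
After the second batch: Gamma(171 + 108, 34 + 19) = Gamma(279, 53).
Posterior variance = α'/β'² = 279/2809.

279/2809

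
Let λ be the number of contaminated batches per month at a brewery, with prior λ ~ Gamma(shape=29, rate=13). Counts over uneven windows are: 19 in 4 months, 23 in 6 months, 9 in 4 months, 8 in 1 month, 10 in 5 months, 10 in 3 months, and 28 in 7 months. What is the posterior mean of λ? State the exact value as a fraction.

Total count: 19 + 23 + 9 + 8 + 10 + 10 + 28 = 107.
Total exposure: 4 + 6 + 4 + 1 + 5 + 3 + 7 = 30 months.
The Gamma prior is conjugate for the Poisson rate, so λ | data ~ Gamma(29+107, 13+30) = Gamma(136, 43).
Posterior mean = α'/β' = 136/43.

136/43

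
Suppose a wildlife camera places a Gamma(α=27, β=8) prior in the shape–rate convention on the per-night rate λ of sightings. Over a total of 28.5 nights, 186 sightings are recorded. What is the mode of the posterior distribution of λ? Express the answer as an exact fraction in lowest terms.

424/73

Total count 186 over total exposure 28.5 nights.
Gamma(α, β) with Poisson data over total exposure Σt gives posterior Gamma(α+Σx, β+Σt) = Gamma(213, 73/2).
Posterior mode = (α'−1)/β' = 212/(73/2) = 424/73.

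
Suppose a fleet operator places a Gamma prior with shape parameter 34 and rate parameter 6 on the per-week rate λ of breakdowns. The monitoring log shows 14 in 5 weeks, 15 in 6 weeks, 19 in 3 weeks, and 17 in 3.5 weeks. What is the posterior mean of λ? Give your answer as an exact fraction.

198/47

Total count: 14 + 15 + 19 + 17 = 65.
Total exposure: 5 + 6 + 3 + 3.5 = 17.5 weeks.
The Gamma prior is conjugate for the Poisson rate, so λ | data ~ Gamma(34+65, 6+17.5) = Gamma(99, 47/2).
Posterior mean = α'/β' = 99/(47/2) = 198/47.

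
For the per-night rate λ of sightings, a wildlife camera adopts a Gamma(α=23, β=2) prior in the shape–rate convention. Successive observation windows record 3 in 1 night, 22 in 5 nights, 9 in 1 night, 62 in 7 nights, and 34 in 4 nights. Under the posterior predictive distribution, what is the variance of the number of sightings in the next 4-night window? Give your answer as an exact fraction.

918/25

Total count: 3 + 22 + 9 + 62 + 34 = 130.
Total exposure: 1 + 5 + 1 + 7 + 4 = 18 nights.
The Gamma prior is conjugate for the Poisson rate, so λ | data ~ Gamma(23+130, 2+18) = Gamma(153, 20).
The posterior predictive for a window of length T is Negative Binomial with variance T·α'·(β'+T)/β'² = 4·153·24/400 = 918/25.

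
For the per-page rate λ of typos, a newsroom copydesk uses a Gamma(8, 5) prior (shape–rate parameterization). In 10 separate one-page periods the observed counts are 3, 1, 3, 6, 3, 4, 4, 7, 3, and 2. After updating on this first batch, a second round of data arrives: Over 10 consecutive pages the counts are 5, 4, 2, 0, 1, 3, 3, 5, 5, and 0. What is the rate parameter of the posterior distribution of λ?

Total count: 3 + 1 + 3 + 6 + 3 + 4 + 4 + 7 + 3 + 2 = 36.
Total exposure: 10 pages.
After the first batch: Gamma(8 + 36, 5 + 10) = Gamma(44, 15).
Total count: 5 + 4 + 2 + 0 + 1 + 3 + 3 + 5 + 5 + 0 = 28.
Total exposure: 10 pages.
After the second batch: Gamma(44 + 28, 15 + 10) = Gamma(72, 25).

25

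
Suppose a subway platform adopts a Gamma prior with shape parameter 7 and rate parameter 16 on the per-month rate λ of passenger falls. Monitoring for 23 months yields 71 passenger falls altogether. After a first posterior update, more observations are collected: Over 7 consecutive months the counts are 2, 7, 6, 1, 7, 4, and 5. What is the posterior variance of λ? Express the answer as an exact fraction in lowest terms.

Total count 71 over total exposure 23 months.
After the first batch: Gamma(7 + 71, 16 + 23) = Gamma(78, 39).
Total count: 2 + 7 + 6 + 1 + 7 + 4 + 5 = 32.
Total exposure: 7 months.
After the second batch: Gamma(78 + 32, 39 + 7) = Gamma(110, 46).
Posterior variance = α'/β'² = 110/2116 = 55/1058.

55/1058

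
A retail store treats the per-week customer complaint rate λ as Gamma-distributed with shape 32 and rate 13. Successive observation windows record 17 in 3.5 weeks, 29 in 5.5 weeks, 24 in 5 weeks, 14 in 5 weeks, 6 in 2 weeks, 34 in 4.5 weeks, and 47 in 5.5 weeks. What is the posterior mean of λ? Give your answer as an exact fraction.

203/44

Total count: 17 + 29 + 24 + 14 + 6 + 34 + 47 = 171.
Total exposure: 3.5 + 5.5 + 5 + 5 + 2 + 4.5 + 5.5 = 31 weeks.
By Gamma–Poisson conjugacy, the posterior is Gamma(α + Σx, β + Σt) = Gamma(32 + 171, 13 + 31) = Gamma(203, 44).
Posterior mean = α'/β' = 203/44.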